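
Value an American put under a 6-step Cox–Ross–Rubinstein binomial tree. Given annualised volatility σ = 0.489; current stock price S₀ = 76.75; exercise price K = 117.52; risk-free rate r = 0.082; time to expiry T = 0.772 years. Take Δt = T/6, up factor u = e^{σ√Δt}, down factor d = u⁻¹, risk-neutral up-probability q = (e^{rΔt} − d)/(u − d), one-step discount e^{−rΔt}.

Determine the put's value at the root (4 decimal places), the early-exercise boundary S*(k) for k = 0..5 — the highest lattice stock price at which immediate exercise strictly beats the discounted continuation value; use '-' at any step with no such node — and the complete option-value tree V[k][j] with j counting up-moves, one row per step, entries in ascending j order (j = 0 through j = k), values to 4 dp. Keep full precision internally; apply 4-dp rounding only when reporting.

params: Δt=0.12867 u=1.19173 d=0.83912 q=0.48634 e^(-rΔt)=0.98950
t_6 payoffs: 90.7275 79.4688 63.4790 40.7700 8.5183 0.0000 0.0000
t_5: node(5,0) S=31.9294 payoff=85.5906 vs cont=84.3572 → 85.5906 [stop]  node(5,1) S=45.3467 payoff=72.1733 vs cont=70.9399 → 72.1733 [stop]  node(5,2) S=64.4022 payoff=53.1178 vs cont=51.8844 → 53.1178 [stop]  node(5,3) S=91.4652 payoff=26.0548 vs cont=24.8214 → 26.0548 [stop]  node(5,4) S=129.9004 payoff=0.0000 vs cont=4.3296 → 4.3296 [wait]  node(5,5) S=184.4869 payoff=0.0000 vs cont=0.0000 → 0.0000 [wait]  ⇒ S*(5)=91.4652
t_4: node(4,0) S=38.0512 payoff=79.4688 vs cont=78.2354 → 79.4688 [stop]  node(4,1) S=54.0410 payoff=63.4790 vs cont=62.2456 → 63.4790 [stop]  node(4,2) S=76.7500 payoff=40.7700 vs cont=39.5366 → 40.7700 [stop]  node(4,3) S=109.0017 payoff=8.5183 vs cont=15.3264 → 15.3264 [wait]  node(4,4) S=154.8061 payoff=0.0000 vs cont=2.2006 → 2.2006 [wait]  ⇒ S*(4)=76.7500
t_3: node(3,0) S=45.3467 payoff=72.1733 vs cont=70.9399 → 72.1733 [stop]  node(3,1) S=64.4022 payoff=53.1178 vs cont=51.8844 → 53.1178 [stop]  node(3,2) S=91.4652 payoff=26.0548 vs cont=28.0977 → 28.0977 [wait]  node(3,3) S=129.9004 payoff=0.0000 vs cont=8.8489 → 8.8489 [wait]  ⇒ S*(3)=64.4022
t_2: node(2,0) S=54.0410 payoff=63.4790 vs cont=62.2456 → 63.4790 [stop]  node(2,1) S=76.7500 payoff=40.7700 vs cont=40.5197 → 40.7700 [stop]  node(2,2) S=109.0017 payoff=8.5183 vs cont=18.5396 → 18.5396 [wait]  ⇒ S*(2)=76.7500
t_1: node(1,0) S=64.4022 payoff=53.1178 vs cont=51.8844 → 53.1178 [stop]  node(1,1) S=91.4652 payoff=26.0548 vs cont=29.6440 → 29.6440 [wait]  ⇒ S*(1)=64.4022
t_0: node(0,0) S=76.7500 payoff=40.7700 vs cont=41.2639 → 41.2639 [wait]  ⇒ S*(0)=-

price = 41.2639
boundary = - 64.4022 76.7500 64.4022 76.7500 91.4652
tree:
41.2639
53.1178 29.6440
63.4790 40.7700 18.5396
72.1733 53.1178 28.0977 8.8489
79.4688 63.4790 40.7700 15.3264 2.2006
85.5906 72.1733 53.1178 26.0548 4.3296 0.0000
90.7275 79.4688 63.4790 40.7700 8.5183 0.0000 0.0000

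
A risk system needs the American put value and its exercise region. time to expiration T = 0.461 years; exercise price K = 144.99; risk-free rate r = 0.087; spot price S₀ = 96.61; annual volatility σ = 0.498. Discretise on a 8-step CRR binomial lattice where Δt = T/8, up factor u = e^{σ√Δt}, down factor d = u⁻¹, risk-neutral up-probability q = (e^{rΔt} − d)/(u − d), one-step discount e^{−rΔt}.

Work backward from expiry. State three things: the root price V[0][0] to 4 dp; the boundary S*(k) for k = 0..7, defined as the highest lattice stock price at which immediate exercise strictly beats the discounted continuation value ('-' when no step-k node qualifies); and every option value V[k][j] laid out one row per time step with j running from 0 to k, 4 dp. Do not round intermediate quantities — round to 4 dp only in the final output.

price = 48.4684
boundary = - 85.7243 96.6100 85.7243 96.6100 85.7243 96.6100 108.8780
tree:
48.4684
59.2657 37.7767
68.9248 48.3800 27.1766
77.4956 59.2657 36.9793 17.2975
85.1007 68.9248 48.3800 25.5448 8.9289
91.8488 77.4956 59.2657 36.1262 14.8423 2.8930
97.8366 85.1007 68.9248 48.3800 23.7990 5.7136 0.0000
103.1497 91.8488 77.4956 59.2657 36.1120 11.2842 0.0000 0.0000
107.8641 97.8366 85.1007 68.9248 48.3800 22.2861 0.0000 0.0000 0.0000

Δt=0.05763  u=1.12699  d=0.88732  q=0.49112  discount=0.99500
step 8 (expiry): payoffs max(K−S,0) = 107.8641 97.8366 85.1007 68.9248 48.3800 22.2861 0.0000 0.0000 0.0000
step 7: (k=7,j=0): S=41.8403, (K−S)⁺=103.1497, hold=102.4246 ⇒ V=103.1497 exercise | (k=7,j=1): S=53.1412, (K−S)⁺=91.8488, hold=91.1237 ⇒ V=91.8488 exercise | (k=7,j=2): S=67.4944, (K−S)⁺=77.4956, hold=76.7705 ⇒ V=77.4956 exercise | (k=7,j=3): S=85.7243, (K−S)⁺=59.2657, hold=58.5406 ⇒ V=59.2657 exercise | (k=7,j=4): S=108.8780, (K−S)⁺=36.1120, hold=35.3869 ⇒ V=36.1120 exercise | (k=7,j=5): S=138.2855, (K−S)⁺=6.7045, hold=11.2842 ⇒ V=11.2842 continue | (k=7,j=6): S=175.6357, (K−S)⁺=0.0000, hold=0.0000 ⇒ V=0.0000 continue | (k=7,j=7): S=223.0741, (K−S)⁺=0.0000, hold=0.0000 ⇒ V=0.0000 continue  boundary S*=108.8780
step 6: (k=6,j=0): S=47.1534, (K−S)⁺=97.8366, hold=97.1115 ⇒ V=97.8366 exercise | (k=6,j=1): S=59.8893, (K−S)⁺=85.1007, hold=84.3756 ⇒ V=85.1007 exercise | (k=6,j=2): S=76.0652, (K−S)⁺=68.9248, hold=68.1998 ⇒ V=68.9248 exercise | (k=6,j=3): S=96.6100, (K−S)⁺=48.3800, hold=47.6549 ⇒ V=48.3800 exercise | (k=6,j=4): S=122.7039, (K−S)⁺=22.2861, hold=23.7990 ⇒ V=23.7990 continue | (k=6,j=5): S=155.8456, (K−S)⁺=0.0000, hold=5.7136 ⇒ V=5.7136 continue | (k=6,j=6): S=197.9388, (K−S)⁺=0.0000, hold=0.0000 ⇒ V=0.0000 continue  boundary S*=96.6100
step 5: (k=5,j=0): S=53.1412, (K−S)⁺=91.8488, hold=91.1237 ⇒ V=91.8488 exercise | (k=5,j=1): S=67.4944, (K−S)⁺=77.4956, hold=76.7705 ⇒ V=77.4956 exercise | (k=5,j=2): S=85.7243, (K−S)⁺=59.2657, hold=58.5406 ⇒ V=59.2657 exercise | (k=5,j=3): S=108.8780, (K−S)⁺=36.1120, hold=36.1262 ⇒ V=36.1262 continue | (k=5,j=4): S=138.2855, (K−S)⁺=6.7045, hold=14.8423 ⇒ V=14.8423 continue | (k=5,j=5): S=175.6357, (K−S)⁺=0.0000, hold=2.8930 ⇒ V=2.8930 continue  boundary S*=85.7243
step 4: (k=4,j=0): S=59.8893, (K−S)⁺=85.1007, hold=84.3756 ⇒ V=85.1007 exercise | (k=4,j=1): S=76.0652, (K−S)⁺=68.9248, hold=68.1998 ⇒ V=68.9248 exercise | (k=4,j=2): S=96.6100, (K−S)⁺=48.3800, hold=47.6619 ⇒ V=48.3800 exercise | (k=4,j=3): S=122.7039, (K−S)⁺=22.2861, hold=25.5448 ⇒ V=25.5448 continue | (k=4,j=4): S=155.8456, (K−S)⁺=0.0000, hold=8.9289 ⇒ V=8.9289 continue  boundary S*=96.6100
step 3: (k=3,j=0): S=67.4944, (K−S)⁺=77.4956, hold=76.7705 ⇒ V=77.4956 exercise | (k=3,j=1): S=85.7243, (K−S)⁺=59.2657, hold=58.5406 ⇒ V=59.2657 exercise | (k=3,j=2): S=108.8780, (K−S)⁺=36.1120, hold=36.9793 ⇒ V=36.9793 continue | (k=3,j=3): S=138.2855, (K−S)⁺=6.7045, hold=17.2975 ⇒ V=17.2975 continue  boundary S*=85.7243
step 2: (k=2,j=0): S=76.0652, (K−S)⁺=68.9248, hold=68.1998 ⇒ V=68.9248 exercise | (k=2,j=1): S=96.6100, (K−S)⁺=48.3800, hold=48.0788 ⇒ V=48.3800 exercise | (k=2,j=2): S=122.7039, (K−S)⁺=22.2861, hold=27.1766 ⇒ V=27.1766 continue  boundary S*=96.6100
step 1: (k=1,j=0): S=85.7243, (K−S)⁺=59.2657, hold=58.5406 ⇒ V=59.2657 exercise | (k=1,j=1): S=108.8780, (K−S)⁺=36.1120, hold=37.7767 ⇒ V=37.7767 continue  boundary S*=85.7243
step 0: (k=0,j=0): S=96.6100, (K−S)⁺=48.3800, hold=48.4684 ⇒ V=48.4684 continue  boundary S*=-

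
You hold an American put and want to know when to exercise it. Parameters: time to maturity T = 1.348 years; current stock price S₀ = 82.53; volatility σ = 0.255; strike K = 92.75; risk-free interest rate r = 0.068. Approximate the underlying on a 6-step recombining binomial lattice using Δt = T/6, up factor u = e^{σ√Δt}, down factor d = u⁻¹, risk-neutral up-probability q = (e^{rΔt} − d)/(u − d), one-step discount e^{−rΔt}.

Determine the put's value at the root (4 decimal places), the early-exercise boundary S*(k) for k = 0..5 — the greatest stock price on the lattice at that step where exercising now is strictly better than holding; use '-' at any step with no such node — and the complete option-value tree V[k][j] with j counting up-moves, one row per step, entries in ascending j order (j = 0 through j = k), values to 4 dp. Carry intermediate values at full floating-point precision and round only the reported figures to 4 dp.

Δt=0.22467  u=1.12848  d=0.88615  q=0.53335  discount=0.98484
step 6 (expiry): payoffs max(K−S,0) = 52.7869 41.8587 27.9421 10.2200 0.0000 0.0000 0.0000
step 5: (k=5,j=0): S=45.0974, (K−S)⁺=47.6526, hold=46.2464 ⇒ V=47.6526 exercise | (k=5,j=1): S=57.4296, (K−S)⁺=35.3204, hold=33.9142 ⇒ V=35.3204 exercise | (k=5,j=2): S=73.1341, (K−S)⁺=19.6159, hold=18.2097 ⇒ V=19.6159 exercise | (k=5,j=3): S=93.1331, (K−S)⁺=0.0000, hold=4.6969 ⇒ V=4.6969 continue | (k=5,j=4): S=118.6009, (K−S)⁺=0.0000, hold=0.0000 ⇒ V=0.0000 continue | (k=5,j=5): S=151.0331, (K−S)⁺=0.0000, hold=0.0000 ⇒ V=0.0000 continue  boundary S*=73.1341
step 4: (k=4,j=0): S=50.8913, (K−S)⁺=41.8587, hold=40.4525 ⇒ V=41.8587 exercise | (k=4,j=1): S=64.8079, (K−S)⁺=27.9421, hold=26.5359 ⇒ V=27.9421 exercise | (k=4,j=2): S=82.5300, (K−S)⁺=10.2200, hold=11.4821 ⇒ V=11.4821 continue | (k=4,j=3): S=105.0984, (K−S)⁺=0.0000, hold=2.1586 ⇒ V=2.1586 continue | (k=4,j=4): S=133.8382, (K−S)⁺=0.0000, hold=0.0000 ⇒ V=0.0000 continue  boundary S*=64.8079
step 3: (k=3,j=0): S=57.4296, (K−S)⁺=35.3204, hold=33.9142 ⇒ V=35.3204 exercise | (k=3,j=1): S=73.1341, (K−S)⁺=19.6159, hold=18.8727 ⇒ V=19.6159 exercise | (k=3,j=2): S=93.1331, (K−S)⁺=0.0000, hold=6.4107 ⇒ V=6.4107 continue | (k=3,j=3): S=118.6009, (K−S)⁺=0.0000, hold=0.9920 ⇒ V=0.9920 continue  boundary S*=73.1341
step 2: (k=2,j=0): S=64.8079, (K−S)⁺=27.9421, hold=26.5359 ⇒ V=27.9421 exercise | (k=2,j=1): S=82.5300, (K−S)⁺=10.2200, hold=12.3823 ⇒ V=12.3823 continue | (k=2,j=2): S=105.0984, (K−S)⁺=0.0000, hold=3.4673 ⇒ V=3.4673 continue  boundary S*=64.8079
step 1: (k=1,j=0): S=73.1341, (K−S)⁺=19.6159, hold=19.3455 ⇒ V=19.6159 exercise | (k=1,j=1): S=93.1331, (K−S)⁺=0.0000, hold=7.5119 ⇒ V=7.5119 continue  boundary S*=73.1341
step 0: (k=0,j=0): S=82.5300, (K−S)⁺=10.2200, hold=12.9607 ⇒ V=12.9607 continue  boundary S*=-

price = 12.9607
boundary = - 73.1341 64.8079 73.1341 64.8079 73.1341
tree:
12.9607
19.6159 7.5119
27.9421 12.3823 3.4673
35.3204 19.6159 6.4107 0.9920
41.8587 27.9421 11.4821 2.1586 0.0000
47.6526 35.3204 19.6159 4.6969 0.0000 0.0000
52.7869 41.8587 27.9421 10.2200 0.0000 0.0000 0.0000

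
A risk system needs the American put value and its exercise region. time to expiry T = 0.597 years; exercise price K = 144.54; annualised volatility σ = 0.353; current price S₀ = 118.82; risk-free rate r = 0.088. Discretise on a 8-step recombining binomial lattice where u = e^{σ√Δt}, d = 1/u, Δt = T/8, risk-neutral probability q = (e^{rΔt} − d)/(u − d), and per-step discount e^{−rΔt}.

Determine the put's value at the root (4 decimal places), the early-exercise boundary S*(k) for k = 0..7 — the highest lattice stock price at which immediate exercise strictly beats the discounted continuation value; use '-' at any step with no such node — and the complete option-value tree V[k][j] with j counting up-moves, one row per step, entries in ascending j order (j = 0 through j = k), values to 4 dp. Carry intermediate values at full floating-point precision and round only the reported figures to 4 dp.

price = 27.2961
boundary = - 107.8972 97.9785 107.8972 97.9785 107.8972 118.8200 130.8486
tree:
27.2961
36.6428 18.6693
46.5615 26.6589 11.2349
55.5685 36.6428 17.4116 5.4460
63.7474 46.5615 25.9194 9.4630 1.6572
71.1744 55.5685 36.6428 15.9523 3.3510 0.0513
77.9188 63.7474 46.5615 25.7200 6.7744 0.1055 0.0000
84.0431 71.1744 55.5685 36.6428 13.6914 0.2167 0.0000 0.0000
89.6044 77.9188 63.7474 46.5615 25.7200 0.4451 0.0000 0.0000 0.0000

params: Δt=0.07462 u=1.10123 d=0.90807 q=0.51002 e^(-rΔt)=0.99345
t_8 payoffs: 89.6044 77.9188 63.7474 46.5615 25.7200 0.4451 0.0000 0.0000 0.0000
t_7: node(7,0) S=60.4969 payoff=84.0431 vs cont=83.0970 → 84.0431 [stop]  node(7,1) S=73.3656 payoff=71.1744 vs cont=70.2284 → 71.1744 [stop]  node(7,2) S=88.9715 payoff=55.5685 vs cont=54.6224 → 55.5685 [stop]  node(7,3) S=107.8972 payoff=36.6428 vs cont=35.6967 → 36.6428 [stop]  node(7,4) S=130.8486 payoff=13.6914 vs cont=12.7453 → 13.6914 [stop]  node(7,5) S=158.6821 payoff=0.0000 vs cont=0.2167 → 0.2167 [wait]  node(7,6) S=192.4363 payoff=0.0000 vs cont=0.0000 → 0.0000 [wait]  node(7,7) S=233.3704 payoff=0.0000 vs cont=0.0000 → 0.0000 [wait]  ⇒ S*(7)=130.8486
t_6: node(6,0) S=66.6212 payoff=77.9188 vs cont=76.9727 → 77.9188 [stop]  node(6,1) S=80.7926 payoff=63.7474 vs cont=62.8013 → 63.7474 [stop]  node(6,2) S=97.9785 payoff=46.5615 vs cont=45.6155 → 46.5615 [stop]  node(6,3) S=118.8200 payoff=25.7200 vs cont=24.7739 → 25.7200 [stop]  node(6,4) S=144.0949 payoff=0.4451 vs cont=6.7744 → 6.7744 [wait]  node(6,5) S=174.7461 payoff=0.0000 vs cont=0.1055 → 0.1055 [wait]  node(6,6) S=211.9173 payoff=0.0000 vs cont=0.0000 → 0.0000 [wait]  ⇒ S*(6)=118.8200
t_5: node(5,0) S=73.3656 payoff=71.1744 vs cont=70.2284 → 71.1744 [stop]  node(5,1) S=88.9715 payoff=55.5685 vs cont=54.6224 → 55.5685 [stop]  node(5,2) S=107.8972 payoff=36.6428 vs cont=35.6967 → 36.6428 [stop]  node(5,3) S=130.8486 payoff=13.6914 vs cont=15.9523 → 15.9523 [wait]  node(5,4) S=158.6821 payoff=0.0000 vs cont=3.3510 → 3.3510 [wait]  node(5,5) S=192.4363 payoff=0.0000 vs cont=0.0513 → 0.0513 [wait]  ⇒ S*(5)=107.8972
t_4: node(4,0) S=80.7926 payoff=63.7474 vs cont=62.8013 → 63.7474 [stop]  node(4,1) S=97.9785 payoff=46.5615 vs cont=45.6155 → 46.5615 [stop]  node(4,2) S=118.8200 payoff=25.7200 vs cont=25.9194 → 25.9194 [wait]  node(4,3) S=144.0949 payoff=0.4451 vs cont=9.4630 → 9.4630 [wait]  node(4,4) S=174.7461 payoff=0.0000 vs cont=1.6572 → 1.6572 [wait]  ⇒ S*(4)=97.9785
t_3: node(3,0) S=88.9715 payoff=55.5685 vs cont=54.6224 → 55.5685 [stop]  node(3,1) S=107.8972 payoff=36.6428 vs cont=35.7978 → 36.6428 [stop]  node(3,2) S=130.8486 payoff=13.6914 vs cont=17.4116 → 17.4116 [wait]  node(3,3) S=158.6821 payoff=0.0000 vs cont=5.4460 → 5.4460 [wait]  ⇒ S*(3)=107.8972
t_2: node(2,0) S=97.9785 payoff=46.5615 vs cont=45.6155 → 46.5615 [stop]  node(2,1) S=118.8200 payoff=25.7200 vs cont=26.6589 → 26.6589 [wait]  node(2,2) S=144.0949 payoff=0.4451 vs cont=11.2349 → 11.2349 [wait]  ⇒ S*(2)=97.9785
t_1: node(1,0) S=107.8972 payoff=36.6428 vs cont=36.1725 → 36.6428 [stop]  node(1,1) S=130.8486 payoff=13.6914 vs cont=18.6693 → 18.6693 [wait]  ⇒ S*(1)=107.8972
t_0: node(0,0) S=118.8200 payoff=25.7200 vs cont=27.2961 → 27.2961 [wait]  ⇒ S*(0)=-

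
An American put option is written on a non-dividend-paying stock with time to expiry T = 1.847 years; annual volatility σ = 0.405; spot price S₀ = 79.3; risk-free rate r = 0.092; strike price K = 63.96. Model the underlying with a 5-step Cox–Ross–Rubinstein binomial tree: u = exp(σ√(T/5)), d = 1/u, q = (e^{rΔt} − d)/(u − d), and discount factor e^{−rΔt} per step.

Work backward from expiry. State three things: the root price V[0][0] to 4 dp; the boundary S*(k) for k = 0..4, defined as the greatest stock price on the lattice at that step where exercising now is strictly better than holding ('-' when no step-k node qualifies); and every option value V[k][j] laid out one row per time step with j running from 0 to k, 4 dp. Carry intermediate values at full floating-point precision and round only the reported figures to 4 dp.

price = 5.5551
boundary = - - - 37.8936 48.4695
tree:
5.5551
9.6478 1.9738
16.2313 3.9350 0.2108
26.0664 7.8208 0.4434 0.0000
34.3347 15.4905 0.9330 0.0000 0.0000
40.7988 26.0664 1.9630 0.0000 0.0000 0.0000

Δt=0.36940  u=1.27909  d=0.78180  q=0.50829  discount=0.96659
step 5 (expiry): payoffs max(K−S,0) = 40.7988 26.0664 1.9630 0.0000 0.0000 0.0000
step 4: (k=4,j=0): S=29.6253, (K−S)⁺=34.3347, hold=32.1975 ⇒ V=34.3347 exercise | (k=4,j=1): S=48.4695, (K−S)⁺=15.4905, hold=13.3534 ⇒ V=15.4905 exercise | (k=4,j=2): S=79.3000, (K−S)⁺=0.0000, hold=0.9330 ⇒ V=0.9330 continue | (k=4,j=3): S=129.7413, (K−S)⁺=0.0000, hold=0.0000 ⇒ V=0.0000 continue | (k=4,j=4): S=212.2673, (K−S)⁺=0.0000, hold=0.0000 ⇒ V=0.0000 continue  boundary S*=48.4695
step 3: (k=3,j=0): S=37.8936, (K−S)⁺=26.0664, hold=23.9293 ⇒ V=26.0664 exercise | (k=3,j=1): S=61.9970, (K−S)⁺=1.9630, hold=7.8208 ⇒ V=7.8208 continue | (k=3,j=2): S=101.4322, (K−S)⁺=0.0000, hold=0.4434 ⇒ V=0.4434 continue | (k=3,j=3): S=165.9513, (K−S)⁺=0.0000, hold=0.0000 ⇒ V=0.0000 continue  boundary S*=37.8936
step 2: (k=2,j=0): S=48.4695, (K−S)⁺=15.4905, hold=16.2313 ⇒ V=16.2313 continue | (k=2,j=1): S=79.3000, (K−S)⁺=0.0000, hold=3.9350 ⇒ V=3.9350 continue | (k=2,j=2): S=129.7413, (K−S)⁺=0.0000, hold=0.2108 ⇒ V=0.2108 continue  boundary S*=-
step 1: (k=1,j=0): S=61.9970, (K−S)⁺=1.9630, hold=9.6478 ⇒ V=9.6478 continue | (k=1,j=1): S=101.4322, (K−S)⁺=0.0000, hold=1.9738 ⇒ V=1.9738 continue  boundary S*=-
step 0: (k=0,j=0): S=79.3000, (K−S)⁺=0.0000, hold=5.5551 ⇒ V=5.5551 continue  boundary S*=-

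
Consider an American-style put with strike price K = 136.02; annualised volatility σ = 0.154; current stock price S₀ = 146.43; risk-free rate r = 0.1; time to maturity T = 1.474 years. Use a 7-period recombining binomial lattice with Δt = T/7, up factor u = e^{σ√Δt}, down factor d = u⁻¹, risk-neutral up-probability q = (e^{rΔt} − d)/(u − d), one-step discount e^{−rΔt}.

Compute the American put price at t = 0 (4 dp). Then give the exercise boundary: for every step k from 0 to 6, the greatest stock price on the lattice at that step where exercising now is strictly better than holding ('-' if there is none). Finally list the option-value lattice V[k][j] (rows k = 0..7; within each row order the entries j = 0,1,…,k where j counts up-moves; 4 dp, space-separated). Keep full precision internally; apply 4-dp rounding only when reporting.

Δt=0.21057  u=1.07322  d=0.93177  q=0.63278  discount=0.97916
step 7 (expiry): payoffs max(K−S,0) = 46.7314 33.1764 17.5636 0.0000 0.0000 0.0000 0.0000 0.0000
step 6: (k=6,j=0): S=95.8267, (K−S)⁺=40.1933, hold=37.3590 ⇒ V=40.1933 exercise | (k=6,j=1): S=110.3743, (K−S)⁺=25.6457, hold=22.8115 ⇒ V=25.6457 exercise | (k=6,j=2): S=127.1303, (K−S)⁺=8.8897, hold=6.3153 ⇒ V=8.8897 exercise | (k=6,j=3): S=146.4300, (K−S)⁺=0.0000, hold=0.0000 ⇒ V=0.0000 continue | (k=6,j=4): S=168.6596, (K−S)⁺=0.0000, hold=0.0000 ⇒ V=0.0000 continue | (k=6,j=5): S=194.2640, (K−S)⁺=0.0000, hold=0.0000 ⇒ V=0.0000 continue | (k=6,j=6): S=223.7553, (K−S)⁺=0.0000, hold=0.0000 ⇒ V=0.0000 continue  boundary S*=127.1303
step 5: (k=5,j=0): S=102.8436, (K−S)⁺=33.1764, hold=30.3421 ⇒ V=33.1764 exercise | (k=5,j=1): S=118.4564, (K−S)⁺=17.5636, hold=14.7294 ⇒ V=17.5636 exercise | (k=5,j=2): S=136.4393, (K−S)⁺=0.0000, hold=3.1964 ⇒ V=3.1964 continue | (k=5,j=3): S=157.1523, (K−S)⁺=0.0000, hold=0.0000 ⇒ V=0.0000 continue | (k=5,j=4): S=181.0097, (K−S)⁺=0.0000, hold=0.0000 ⇒ V=0.0000 continue | (k=5,j=5): S=208.4889, (K−S)⁺=0.0000, hold=0.0000 ⇒ V=0.0000 continue  boundary S*=118.4564
step 4: (k=4,j=0): S=110.3743, (K−S)⁺=25.6457, hold=22.8115 ⇒ V=25.6457 exercise | (k=4,j=1): S=127.1303, (K−S)⁺=8.8897, hold=8.2958 ⇒ V=8.8897 exercise | (k=4,j=2): S=146.4300, (K−S)⁺=0.0000, hold=1.1493 ⇒ V=1.1493 continue | (k=4,j=3): S=168.6596, (K−S)⁺=0.0000, hold=0.0000 ⇒ V=0.0000 continue | (k=4,j=4): S=194.2640, (K−S)⁺=0.0000, hold=0.0000 ⇒ V=0.0000 continue  boundary S*=127.1303
step 3: (k=3,j=0): S=118.4564, (K−S)⁺=17.5636, hold=14.7294 ⇒ V=17.5636 exercise | (k=3,j=1): S=136.4393, (K−S)⁺=0.0000, hold=3.9086 ⇒ V=3.9086 continue | (k=3,j=2): S=157.1523, (K−S)⁺=0.0000, hold=0.4133 ⇒ V=0.4133 continue | (k=3,j=3): S=181.0097, (K−S)⁺=0.0000, hold=0.0000 ⇒ V=0.0000 continue  boundary S*=118.4564
step 2: (k=2,j=0): S=127.1303, (K−S)⁺=8.8897, hold=8.7370 ⇒ V=8.8897 exercise | (k=2,j=1): S=146.4300, (K−S)⁺=0.0000, hold=1.6614 ⇒ V=1.6614 continue | (k=2,j=2): S=168.6596, (K−S)⁺=0.0000, hold=0.1486 ⇒ V=0.1486 continue  boundary S*=127.1303
step 1: (k=1,j=0): S=136.4393, (K−S)⁺=0.0000, hold=4.2259 ⇒ V=4.2259 continue | (k=1,j=1): S=157.1523, (K−S)⁺=0.0000, hold=0.6895 ⇒ V=0.6895 continue  boundary S*=-
step 0: (k=0,j=0): S=146.4300, (K−S)⁺=0.0000, hold=1.9467 ⇒ V=1.9467 continue  boundary S*=-

price = 1.9467
boundary = - - 127.1303 118.4564 127.1303 118.4564 127.1303
tree:
1.9467
4.2259 0.6895
8.8897 1.6614 0.1486
17.5636 3.9086 0.4133 0.0000
25.6457 8.8897 1.1493 0.0000 0.0000
33.1764 17.5636 3.1964 0.0000 0.0000 0.0000
40.1933 25.6457 8.8897 0.0000 0.0000 0.0000 0.0000
46.7314 33.1764 17.5636 0.0000 0.0000 0.0000 0.0000 0.0000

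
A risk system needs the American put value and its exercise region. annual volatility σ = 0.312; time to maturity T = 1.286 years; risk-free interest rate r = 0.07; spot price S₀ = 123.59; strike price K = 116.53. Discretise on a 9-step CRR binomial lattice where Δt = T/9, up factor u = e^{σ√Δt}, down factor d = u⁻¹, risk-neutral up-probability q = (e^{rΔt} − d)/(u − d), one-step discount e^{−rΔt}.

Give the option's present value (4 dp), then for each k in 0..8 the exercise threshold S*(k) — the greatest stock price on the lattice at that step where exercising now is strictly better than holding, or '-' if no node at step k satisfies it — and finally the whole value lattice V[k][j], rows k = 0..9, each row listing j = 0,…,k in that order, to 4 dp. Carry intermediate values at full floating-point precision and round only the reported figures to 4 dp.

Δt=0.14289, u=1.12517, d=0.88875, q=0.51307, disc=e^(-rΔt)=0.99005
k=9 terminal: V=max(K-S,0) → 73.7732 62.3992 47.9995 29.7691 6.6892 0.0000 0.0000 0.0000 0.0000 0.0000
k=8: j=0 S=48.1088 intr=68.4212 cont=67.2614 V=68.4212[EX]; j=1 S=60.9066 intr=55.6234 cont=54.4637 V=55.6234[EX]; j=2 S=77.1088 intr=39.4212 cont=38.2614 V=39.4212[EX]; j=3 S=97.6211 intr=18.9089 cont=17.7492 V=18.9089[EX]; j=4 S=123.5900 intr=0.0000 cont=3.2248 V=3.2248[hold]; j=5 S=156.4671 intr=0.0000 cont=0.0000 V=0.0000[hold]; j=6 S=198.0900 intr=0.0000 cont=0.0000 V=0.0000[hold]; j=7 S=250.7854 intr=0.0000 cont=0.0000 V=0.0000[hold]; j=8 S=317.4987 intr=0.0000 cont=0.0000 V=0.0000[hold]  S*(8)=97.6211
k=7: j=0 S=54.1308 intr=62.3992 cont=61.2394 V=62.3992[EX]; j=1 S=68.5305 intr=47.9995 cont=46.8397 V=47.9995[EX]; j=2 S=86.7609 intr=29.7691 cont=28.6094 V=29.7691[EX]; j=3 S=109.8408 intr=6.6892 cont=10.7538 V=10.7538[hold]; j=4 S=139.0603 intr=0.0000 cont=1.5546 V=1.5546[hold]; j=5 S=176.0528 intr=0.0000 cont=0.0000 V=0.0000[hold]; j=6 S=222.8858 intr=0.0000 cont=0.0000 V=0.0000[hold]; j=7 S=282.1773 intr=0.0000 cont=0.0000 V=0.0000[hold]  S*(7)=86.7609
k=6: j=0 S=60.9066 intr=55.6234 cont=54.4637 V=55.6234[EX]; j=1 S=77.1088 intr=39.4212 cont=38.2614 V=39.4212[EX]; j=2 S=97.6211 intr=18.9089 cont=19.8138 V=19.8138[hold]; j=3 S=123.5900 intr=0.0000 cont=5.9739 V=5.9739[hold]; j=4 S=156.4671 intr=0.0000 cont=0.7495 V=0.7495[hold]; j=5 S=198.0900 intr=0.0000 cont=0.0000 V=0.0000[hold]; j=6 S=250.7854 intr=0.0000 cont=0.0000 V=0.0000[hold]  S*(6)=77.1088
k=5: j=0 S=68.5305 intr=47.9995 cont=46.8397 V=47.9995[EX]; j=1 S=86.7609 intr=29.7691 cont=29.0690 V=29.7691[EX]; j=2 S=109.8408 intr=6.6892 cont=12.5865 V=12.5865[hold]; j=3 S=139.0603 intr=0.0000 cont=3.2606 V=3.2606[hold]; j=4 S=176.0528 intr=0.0000 cont=0.3613 V=0.3613[hold]; j=5 S=222.8858 intr=0.0000 cont=0.0000 V=0.0000[hold]  S*(5)=86.7609
k=4: j=0 S=77.1088 intr=39.4212 cont=38.2614 V=39.4212[EX]; j=1 S=97.6211 intr=18.9089 cont=20.7447 V=20.7447[hold]; j=2 S=123.5900 intr=0.0000 cont=7.7240 V=7.7240[hold]; j=3 S=156.4671 intr=0.0000 cont=1.7554 V=1.7554[hold]; j=4 S=198.0900 intr=0.0000 cont=0.1742 V=0.1742[hold]  S*(4)=77.1088
k=3: j=0 S=86.7609 intr=29.7691 cont=29.5419 V=29.7691[EX]; j=1 S=109.8408 intr=6.6892 cont=13.9243 V=13.9243[hold]; j=2 S=139.0603 intr=0.0000 cont=4.6153 V=4.6153[hold]; j=3 S=176.0528 intr=0.0000 cont=0.9347 V=0.9347[hold]  S*(3)=86.7609
k=2: j=0 S=97.6211 intr=18.9089 cont=21.4243 V=21.4243[hold]; j=1 S=123.5900 intr=0.0000 cont=9.0571 V=9.0571[hold]; j=2 S=156.4671 intr=0.0000 cont=2.6998 V=2.6998[hold]  S*(2)=-
k=1: j=0 S=109.8408 intr=6.6892 cont=14.9290 V=14.9290[hold]; j=1 S=139.0603 intr=0.0000 cont=5.7377 V=5.7377[hold]  S*(1)=-
k=0: j=0 S=123.5900 intr=0.0000 cont=10.1116 V=10.1116[hold]  S*(0)=-

price = 10.1116
boundary = - - - 86.7609 77.1088 86.7609 77.1088 86.7609 97.6211
tree:
10.1116
14.9290 5.7377
21.4243 9.0571 2.6998
29.7691 13.9243 4.6153 0.9347
39.4212 20.7447 7.7240 1.7554 0.1742
47.9995 29.7691 12.5865 3.2606 0.3613 0.0000
55.6234 39.4212 19.8138 5.9739 0.7495 0.0000 0.0000
62.3992 47.9995 29.7691 10.7538 1.5546 0.0000 0.0000 0.0000
68.4212 55.6234 39.4212 18.9089 3.2248 0.0000 0.0000 0.0000 0.0000
73.7732 62.3992 47.9995 29.7691 6.6892 0.0000 0.0000 0.0000 0.0000 0.0000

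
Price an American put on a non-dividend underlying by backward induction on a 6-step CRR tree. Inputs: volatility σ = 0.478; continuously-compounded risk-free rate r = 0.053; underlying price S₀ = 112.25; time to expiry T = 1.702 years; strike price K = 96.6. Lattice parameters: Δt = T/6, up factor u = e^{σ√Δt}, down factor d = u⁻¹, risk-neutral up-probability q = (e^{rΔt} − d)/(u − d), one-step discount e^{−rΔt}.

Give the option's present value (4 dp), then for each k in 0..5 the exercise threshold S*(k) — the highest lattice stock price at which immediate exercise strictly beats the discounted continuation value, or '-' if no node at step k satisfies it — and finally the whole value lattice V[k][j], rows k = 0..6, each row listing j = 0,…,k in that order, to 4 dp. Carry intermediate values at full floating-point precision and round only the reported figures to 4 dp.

price = 15.3415
boundary = - - - 52.2989 40.5441 52.2989
tree:
15.3415
22.6383 7.4827
32.3227 12.2821 2.2289
44.3011 19.6537 4.2383 0.0000
56.0559 30.3346 8.0590 0.0000 0.0000
65.1687 44.3011 15.3241 0.0000 0.0000 0.0000
72.2332 56.0559 29.1383 0.0000 0.0000 0.0000 0.0000

Δt=0.28367  u=1.28993  d=0.77524  q=0.46613  discount=0.98508
step 6 (expiry): payoffs max(K−S,0) = 72.2332 56.0559 29.1383 0.0000 0.0000 0.0000 0.0000
step 5: (k=5,j=0): S=31.4313, (K−S)⁺=65.1687, hold=63.7272 ⇒ V=65.1687 exercise | (k=5,j=1): S=52.2989, (K−S)⁺=44.3011, hold=42.8597 ⇒ V=44.3011 exercise | (k=5,j=2): S=87.0205, (K−S)⁺=9.5795, hold=15.3241 ⇒ V=15.3241 continue | (k=5,j=3): S=144.7942, (K−S)⁺=0.0000, hold=0.0000 ⇒ V=0.0000 continue | (k=5,j=4): S=240.9242, (K−S)⁺=0.0000, hold=0.0000 ⇒ V=0.0000 continue | (k=5,j=5): S=400.8757, (K−S)⁺=0.0000, hold=0.0000 ⇒ V=0.0000 continue  boundary S*=52.2989
step 4: (k=4,j=0): S=40.5441, (K−S)⁺=56.0559, hold=54.6144 ⇒ V=56.0559 exercise | (k=4,j=1): S=67.4617, (K−S)⁺=29.1383, hold=30.3346 ⇒ V=30.3346 continue | (k=4,j=2): S=112.2500, (K−S)⁺=0.0000, hold=8.0590 ⇒ V=8.0590 continue | (k=4,j=3): S=186.7737, (K−S)⁺=0.0000, hold=0.0000 ⇒ V=0.0000 continue | (k=4,j=4): S=310.7742, (K−S)⁺=0.0000, hold=0.0000 ⇒ V=0.0000 continue  boundary S*=40.5441
step 3: (k=3,j=0): S=52.2989, (K−S)⁺=44.3011, hold=43.4090 ⇒ V=44.3011 exercise | (k=3,j=1): S=87.0205, (K−S)⁺=9.5795, hold=19.6537 ⇒ V=19.6537 continue | (k=3,j=2): S=144.7942, (K−S)⁺=0.0000, hold=4.2383 ⇒ V=4.2383 continue | (k=3,j=3): S=240.9242, (K−S)⁺=0.0000, hold=0.0000 ⇒ V=0.0000 continue  boundary S*=52.2989
step 2: (k=2,j=0): S=67.4617, (K−S)⁺=29.1383, hold=32.3227 ⇒ V=32.3227 continue | (k=2,j=1): S=112.2500, (K−S)⁺=0.0000, hold=12.2821 ⇒ V=12.2821 continue | (k=2,j=2): S=186.7737, (K−S)⁺=0.0000, hold=2.2289 ⇒ V=2.2289 continue  boundary S*=-
step 1: (k=1,j=0): S=87.0205, (K−S)⁺=9.5795, hold=22.6383 ⇒ V=22.6383 continue | (k=1,j=1): S=144.7942, (K−S)⁺=0.0000, hold=7.4827 ⇒ V=7.4827 continue  boundary S*=-
step 0: (k=0,j=0): S=112.2500, (K−S)⁺=0.0000, hold=15.3415 ⇒ V=15.3415 continue  boundary S*=-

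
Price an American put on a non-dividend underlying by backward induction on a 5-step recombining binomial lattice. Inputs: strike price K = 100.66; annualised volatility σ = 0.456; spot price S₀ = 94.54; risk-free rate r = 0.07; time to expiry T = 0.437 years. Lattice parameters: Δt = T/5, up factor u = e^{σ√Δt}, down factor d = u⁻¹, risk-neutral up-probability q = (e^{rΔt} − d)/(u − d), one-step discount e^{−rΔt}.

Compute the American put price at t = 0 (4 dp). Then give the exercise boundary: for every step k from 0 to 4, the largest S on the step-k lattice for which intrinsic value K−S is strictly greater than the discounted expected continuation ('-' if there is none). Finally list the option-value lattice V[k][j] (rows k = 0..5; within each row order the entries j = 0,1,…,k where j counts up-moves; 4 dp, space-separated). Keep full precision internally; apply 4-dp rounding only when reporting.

price = 13.7561
boundary = - - 72.1974 63.0920 72.1974
tree:
13.7561
20.2213 7.1738
28.4626 11.8643 2.3632
37.5680 18.9083 4.6534 0.0000
45.5250 28.4626 9.1631 0.0000 0.0000
52.4785 37.5680 18.0432 0.0000 0.0000 0.0000

params: Δt=0.08740 u=1.14432 d=0.87388 q=0.48904 e^(-rΔt)=0.99390
t_5 payoffs: 52.4785 37.5680 18.0432 0.0000 0.0000 0.0000
t_4: node(4,0) S=55.1350 payoff=45.5250 vs cont=44.9110 → 45.5250 [stop]  node(4,1) S=72.1974 payoff=28.4626 vs cont=27.8486 → 28.4626 [stop]  node(4,2) S=94.5400 payoff=6.1200 vs cont=9.1631 → 9.1631 [wait]  node(4,3) S=123.7969 payoff=0.0000 vs cont=0.0000 → 0.0000 [wait]  node(4,4) S=162.1077 payoff=0.0000 vs cont=0.0000 → 0.0000 [wait]  ⇒ S*(4)=72.1974
t_3: node(3,0) S=63.0920 payoff=37.5680 vs cont=36.9540 → 37.5680 [stop]  node(3,1) S=82.6168 payoff=18.0432 vs cont=18.9083 → 18.9083 [wait]  node(3,2) S=108.1839 payoff=0.0000 vs cont=4.6534 → 4.6534 [wait]  node(3,3) S=141.6631 payoff=0.0000 vs cont=0.0000 → 0.0000 [wait]  ⇒ S*(3)=63.0920
t_2: node(2,0) S=72.1974 payoff=28.4626 vs cont=28.2692 → 28.4626 [stop]  node(2,1) S=94.5400 payoff=6.1200 vs cont=11.8643 → 11.8643 [wait]  node(2,2) S=123.7969 payoff=0.0000 vs cont=2.3632 → 2.3632 [wait]  ⇒ S*(2)=72.1974
t_1: node(1,0) S=82.6168 payoff=18.0432 vs cont=20.2213 → 20.2213 [wait]  node(1,1) S=108.1839 payoff=0.0000 vs cont=7.1738 → 7.1738 [wait]  ⇒ S*(1)=-
t_0: node(0,0) S=94.5400 payoff=6.1200 vs cont=13.7561 → 13.7561 [wait]  ⇒ S*(0)=-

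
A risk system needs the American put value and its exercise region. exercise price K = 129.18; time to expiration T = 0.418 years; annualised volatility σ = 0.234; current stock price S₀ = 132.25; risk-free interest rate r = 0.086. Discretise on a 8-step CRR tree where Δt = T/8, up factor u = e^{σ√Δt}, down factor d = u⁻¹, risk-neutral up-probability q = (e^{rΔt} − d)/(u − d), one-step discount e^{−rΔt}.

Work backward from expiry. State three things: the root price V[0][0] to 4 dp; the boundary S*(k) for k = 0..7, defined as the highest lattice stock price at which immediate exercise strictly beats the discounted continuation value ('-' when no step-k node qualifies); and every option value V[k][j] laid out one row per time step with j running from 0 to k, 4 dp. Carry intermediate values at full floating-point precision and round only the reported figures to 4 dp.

Δt=0.05225, u=1.05494, d=0.94792, q=0.52871, disc=e^(-rΔt)=0.99552
k=8 terminal: V=max(K-S,0) → 42.9699 33.2361 22.4032 10.3472 0.0000 0.0000 0.0000 0.0000 0.0000
k=7: j=0 S=90.9469 intr=38.2331 cont=37.6539 V=38.2331[EX]; j=1 S=101.2156 intr=27.9644 cont=27.3853 V=27.9644[EX]; j=2 S=112.6436 intr=16.5364 cont=15.9572 V=16.5364[EX]; j=3 S=125.3620 intr=3.8180 cont=4.8547 V=4.8547[hold]; j=4 S=139.5164 intr=0.0000 cont=0.0000 V=0.0000[hold]; j=5 S=155.2690 intr=0.0000 cont=0.0000 V=0.0000[hold]; j=6 S=172.8001 intr=0.0000 cont=0.0000 V=0.0000[hold]; j=7 S=192.3107 intr=0.0000 cont=0.0000 V=0.0000[hold]  S*(7)=112.6436
k=6: j=0 S=95.9439 intr=33.2361 cont=32.6569 V=33.2361[EX]; j=1 S=106.7768 intr=22.4032 cont=21.8240 V=22.4032[EX]; j=2 S=118.8328 intr=10.3472 cont=10.3137 V=10.3472[EX]; j=3 S=132.2500 intr=0.0000 cont=2.2777 V=2.2777[hold]; j=4 S=147.1821 intr=0.0000 cont=0.0000 V=0.0000[hold]; j=5 S=163.8002 intr=0.0000 cont=0.0000 V=0.0000[hold]; j=6 S=182.2946 intr=0.0000 cont=0.0000 V=0.0000[hold]  S*(6)=118.8328
k=5: j=0 S=101.2156 intr=27.9644 cont=27.3853 V=27.9644[EX]; j=1 S=112.6436 intr=16.5364 cont=15.9572 V=16.5364[EX]; j=2 S=125.3620 intr=3.8180 cont=6.0535 V=6.0535[hold]; j=3 S=139.5164 intr=0.0000 cont=1.0686 V=1.0686[hold]; j=4 S=155.2690 intr=0.0000 cont=0.0000 V=0.0000[hold]; j=5 S=172.8001 intr=0.0000 cont=0.0000 V=0.0000[hold]  S*(5)=112.6436
k=4: j=0 S=106.7768 intr=22.4032 cont=21.8240 V=22.4032[EX]; j=1 S=118.8328 intr=10.3472 cont=10.9447 V=10.9447[hold]; j=2 S=132.2500 intr=0.0000 cont=3.4026 V=3.4026[hold]; j=3 S=147.1821 intr=0.0000 cont=0.5014 V=0.5014[hold]; j=4 S=163.8002 intr=0.0000 cont=0.0000 V=0.0000[hold]  S*(4)=106.7768
k=3: j=0 S=112.6436 intr=16.5364 cont=16.2717 V=16.5364[EX]; j=1 S=125.3620 intr=3.8180 cont=6.9259 V=6.9259[hold]; j=2 S=139.5164 intr=0.0000 cont=1.8603 V=1.8603[hold]; j=3 S=155.2690 intr=0.0000 cont=0.2352 V=0.2352[hold]  S*(3)=112.6436
k=2: j=0 S=118.8328 intr=10.3472 cont=11.4039 V=11.4039[hold]; j=1 S=132.2500 intr=0.0000 cont=4.2287 V=4.2287[hold]; j=2 S=147.1821 intr=0.0000 cont=0.9966 V=0.9966[hold]  S*(2)=-
k=1: j=0 S=125.3620 intr=3.8180 cont=7.5762 V=7.5762[hold]; j=1 S=139.5164 intr=0.0000 cont=2.5086 V=2.5086[hold]  S*(1)=-
k=0: j=0 S=132.2500 intr=0.0000 cont=4.8749 V=4.8749[hold]  S*(0)=-

price = 4.8749
boundary = - - - 112.6436 106.7768 112.6436 118.8328 112.6436
tree:
4.8749
7.5762 2.5086
11.4039 4.2287 0.9966
16.5364 6.9259 1.8603 0.2352
22.4032 10.9447 3.4026 0.5014 0.0000
27.9644 16.5364 6.0535 1.0686 0.0000 0.0000
33.2361 22.4032 10.3472 2.2777 0.0000 0.0000 0.0000
38.2331 27.9644 16.5364 4.8547 0.0000 0.0000 0.0000 0.0000
42.9699 33.2361 22.4032 10.3472 0.0000 0.0000 0.0000 0.0000 0.0000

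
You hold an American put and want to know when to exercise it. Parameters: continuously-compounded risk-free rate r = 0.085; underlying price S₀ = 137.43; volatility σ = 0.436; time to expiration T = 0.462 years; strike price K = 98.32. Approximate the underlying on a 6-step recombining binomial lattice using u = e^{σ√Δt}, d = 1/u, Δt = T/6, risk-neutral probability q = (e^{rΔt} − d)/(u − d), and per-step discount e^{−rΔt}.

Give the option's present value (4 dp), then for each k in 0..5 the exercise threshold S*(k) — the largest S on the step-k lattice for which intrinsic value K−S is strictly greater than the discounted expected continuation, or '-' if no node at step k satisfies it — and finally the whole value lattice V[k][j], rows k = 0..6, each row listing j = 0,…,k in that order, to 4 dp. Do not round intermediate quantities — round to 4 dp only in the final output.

price = 1.7746
boundary = - - - - - 75.0526
tree:
1.7746
3.1308 0.4249
5.4240 0.8500 0.0000
9.1719 1.7004 0.0000 0.0000
14.9897 3.4018 0.0000 0.0000 0.0000
23.2674 6.8055 0.0000 0.0000 0.0000 0.0000
31.8199 13.6150 0.0000 0.0000 0.0000 0.0000 0.0000

params: Δt=0.07700 u=1.12861 d=0.88605 q=0.49686 e^(-rΔt)=0.99348
t_6 payoffs: 31.8199 13.6150 0.0000 0.0000 0.0000 0.0000 0.0000
t_5: node(5,0) S=75.0526 payoff=23.2674 vs cont=22.6260 → 23.2674 [stop]  node(5,1) S=95.5987 payoff=2.7213 vs cont=6.8055 → 6.8055 [wait]  node(5,2) S=121.7695 payoff=0.0000 vs cont=0.0000 → 0.0000 [wait]  node(5,3) S=155.1046 payoff=0.0000 vs cont=0.0000 → 0.0000 [wait]  node(5,4) S=197.5655 payoff=0.0000 vs cont=0.0000 → 0.0000 [wait]  node(5,5) S=251.6502 payoff=0.0000 vs cont=0.0000 → 0.0000 [wait]  ⇒ S*(5)=75.0526
t_4: node(4,0) S=84.7050 payoff=13.6150 vs cont=14.9897 → 14.9897 [wait]  node(4,1) S=107.8935 payoff=0.0000 vs cont=3.4018 → 3.4018 [wait]  node(4,2) S=137.4300 payoff=0.0000 vs cont=0.0000 → 0.0000 [wait]  node(4,3) S=175.0523 payoff=0.0000 vs cont=0.0000 → 0.0000 [wait]  node(4,4) S=222.9740 payoff=0.0000 vs cont=0.0000 → 0.0000 [wait]  ⇒ S*(4)=-
t_3: node(3,0) S=95.5987 payoff=2.7213 vs cont=9.1719 → 9.1719 [wait]  node(3,1) S=121.7695 payoff=0.0000 vs cont=1.7004 → 1.7004 [wait]  node(3,2) S=155.1046 payoff=0.0000 vs cont=0.0000 → 0.0000 [wait]  node(3,3) S=197.5655 payoff=0.0000 vs cont=0.0000 → 0.0000 [wait]  ⇒ S*(3)=-
t_2: node(2,0) S=107.8935 payoff=0.0000 vs cont=5.4240 → 5.4240 [wait]  node(2,1) S=137.4300 payoff=0.0000 vs cont=0.8500 → 0.8500 [wait]  node(2,2) S=175.0523 payoff=0.0000 vs cont=0.0000 → 0.0000 [wait]  ⇒ S*(2)=-
t_1: node(1,0) S=121.7695 payoff=0.0000 vs cont=3.1308 → 3.1308 [wait]  node(1,1) S=155.1046 payoff=0.0000 vs cont=0.4249 → 0.4249 [wait]  ⇒ S*(1)=-
t_0: node(0,0) S=137.4300 payoff=0.0000 vs cont=1.7746 → 1.7746 [wait]  ⇒ S*(0)=-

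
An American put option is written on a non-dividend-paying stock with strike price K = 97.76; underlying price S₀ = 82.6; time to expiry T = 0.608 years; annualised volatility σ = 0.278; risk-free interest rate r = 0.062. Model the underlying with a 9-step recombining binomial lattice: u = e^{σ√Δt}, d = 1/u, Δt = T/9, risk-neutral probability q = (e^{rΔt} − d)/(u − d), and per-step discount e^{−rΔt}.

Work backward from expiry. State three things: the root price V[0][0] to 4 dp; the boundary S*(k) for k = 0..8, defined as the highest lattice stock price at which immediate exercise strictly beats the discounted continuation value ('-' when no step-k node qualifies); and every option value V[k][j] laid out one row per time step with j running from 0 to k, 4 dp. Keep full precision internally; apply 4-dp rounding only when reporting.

Δt=0.06756  u=1.07493  d=0.93029  q=0.51096  discount=0.99582
step 9 (expiry): payoffs max(K−S,0) = 54.6522 47.9500 40.2057 31.2574 20.9178 8.9707 0.0000 0.0000 0.0000 0.0000
step 8: (k=8,j=0): S=46.3379, (K−S)⁺=51.4221, hold=51.0135 ⇒ V=51.4221 exercise | (k=8,j=1): S=53.5423, (K−S)⁺=44.2177, hold=43.8091 ⇒ V=44.2177 exercise | (k=8,j=2): S=61.8669, (K−S)⁺=35.8931, hold=35.4845 ⇒ V=35.8931 exercise | (k=8,j=3): S=71.4857, (K−S)⁺=26.2743, hold=25.8657 ⇒ V=26.2743 exercise | (k=8,j=4): S=82.6000, (K−S)⁺=15.1600, hold=14.7514 ⇒ V=15.1600 exercise | (k=8,j=5): S=95.4423, (K−S)⁺=2.3177, hold=4.3687 ⇒ V=4.3687 continue | (k=8,j=6): S=110.2813, (K−S)⁺=0.0000, hold=0.0000 ⇒ V=0.0000 continue | (k=8,j=7): S=127.4274, (K−S)⁺=0.0000, hold=0.0000 ⇒ V=0.0000 continue | (k=8,j=8): S=147.2394, (K−S)⁺=0.0000, hold=0.0000 ⇒ V=0.0000 continue  boundary S*=82.6000
step 7: (k=7,j=0): S=49.8100, (K−S)⁺=47.9500, hold=47.5414 ⇒ V=47.9500 exercise | (k=7,j=1): S=57.5543, (K−S)⁺=40.2057, hold=39.7971 ⇒ V=40.2057 exercise | (k=7,j=2): S=66.5026, (K−S)⁺=31.2574, hold=30.8488 ⇒ V=31.2574 exercise | (k=7,j=3): S=76.8422, (K−S)⁺=20.9178, hold=20.5092 ⇒ V=20.9178 exercise | (k=7,j=4): S=88.7893, (K−S)⁺=8.9707, hold=9.6057 ⇒ V=9.6057 continue | (k=7,j=5): S=102.5939, (K−S)⁺=0.0000, hold=2.1275 ⇒ V=2.1275 continue | (k=7,j=6): S=118.5448, (K−S)⁺=0.0000, hold=0.0000 ⇒ V=0.0000 continue | (k=7,j=7): S=136.9757, (K−S)⁺=0.0000, hold=0.0000 ⇒ V=0.0000 continue  boundary S*=76.8422
step 6: (k=6,j=0): S=53.5423, (K−S)⁺=44.2177, hold=43.8091 ⇒ V=44.2177 exercise | (k=6,j=1): S=61.8669, (K−S)⁺=35.8931, hold=35.4845 ⇒ V=35.8931 exercise | (k=6,j=2): S=71.4857, (K−S)⁺=26.2743, hold=25.8657 ⇒ V=26.2743 exercise | (k=6,j=3): S=82.6000, (K−S)⁺=15.1600, hold=15.0745 ⇒ V=15.1600 exercise | (k=6,j=4): S=95.4423, (K−S)⁺=2.3177, hold=5.7605 ⇒ V=5.7605 continue | (k=6,j=5): S=110.2813, (K−S)⁺=0.0000, hold=1.0361 ⇒ V=1.0361 continue | (k=6,j=6): S=127.4274, (K−S)⁺=0.0000, hold=0.0000 ⇒ V=0.0000 continue  boundary S*=82.6000
step 5: (k=5,j=0): S=57.5543, (K−S)⁺=40.2057, hold=39.7971 ⇒ V=40.2057 exercise | (k=5,j=1): S=66.5026, (K−S)⁺=31.2574, hold=30.8488 ⇒ V=31.2574 exercise | (k=5,j=2): S=76.8422, (K−S)⁺=20.9178, hold=20.5092 ⇒ V=20.9178 exercise | (k=5,j=3): S=88.7893, (K−S)⁺=8.9707, hold=10.3139 ⇒ V=10.3139 continue | (k=5,j=4): S=102.5939, (K−S)⁺=0.0000, hold=3.3325 ⇒ V=3.3325 continue | (k=5,j=5): S=118.5448, (K−S)⁺=0.0000, hold=0.5046 ⇒ V=0.5046 continue  boundary S*=76.8422
step 4: (k=4,j=0): S=61.8669, (K−S)⁺=35.8931, hold=35.4845 ⇒ V=35.8931 exercise | (k=4,j=1): S=71.4857, (K−S)⁺=26.2743, hold=25.8657 ⇒ V=26.2743 exercise | (k=4,j=2): S=82.6000, (K−S)⁺=15.1600, hold=15.4348 ⇒ V=15.4348 continue | (k=4,j=3): S=95.4423, (K−S)⁺=2.3177, hold=6.7185 ⇒ V=6.7185 continue | (k=4,j=4): S=110.2813, (K−S)⁺=0.0000, hold=1.8796 ⇒ V=1.8796 continue  boundary S*=71.4857
step 3: (k=3,j=0): S=66.5026, (K−S)⁺=31.2574, hold=30.8488 ⇒ V=31.2574 exercise | (k=3,j=1): S=76.8422, (K−S)⁺=20.9178, hold=20.6491 ⇒ V=20.9178 exercise | (k=3,j=2): S=88.7893, (K−S)⁺=8.9707, hold=10.9352 ⇒ V=10.9352 continue | (k=3,j=3): S=102.5939, (K−S)⁺=0.0000, hold=4.2283 ⇒ V=4.2283 continue  boundary S*=76.8422
step 2: (k=2,j=0): S=71.4857, (K−S)⁺=26.2743, hold=25.8657 ⇒ V=26.2743 exercise | (k=2,j=1): S=82.6000, (K−S)⁺=15.1600, hold=15.7510 ⇒ V=15.7510 continue | (k=2,j=2): S=95.4423, (K−S)⁺=2.3177, hold=7.4768 ⇒ V=7.4768 continue  boundary S*=71.4857
step 1: (k=1,j=0): S=76.8422, (K−S)⁺=20.9178, hold=20.8099 ⇒ V=20.9178 exercise | (k=1,j=1): S=88.7893, (K−S)⁺=8.9707, hold=11.4750 ⇒ V=11.4750 continue  boundary S*=76.8422
step 0: (k=0,j=0): S=82.6000, (K−S)⁺=15.1600, hold=16.0257 ⇒ V=16.0257 continue  boundary S*=-

price = 16.0257
boundary = - 76.8422 71.4857 76.8422 71.4857 76.8422 82.6000 76.8422 82.6000
tree:
16.0257
20.9178 11.4750
26.2743 15.7510 7.4768
31.2574 20.9178 10.9352 4.2283
35.8931 26.2743 15.4348 6.7185 1.8796
40.2057 31.2574 20.9178 10.3139 3.3325 0.5046
44.2177 35.8931 26.2743 15.1600 5.7605 1.0361 0.0000
47.9500 40.2057 31.2574 20.9178 9.6057 2.1275 0.0000 0.0000
51.4221 44.2177 35.8931 26.2743 15.1600 4.3687 0.0000 0.0000 0.0000
54.6522 47.9500 40.2057 31.2574 20.9178 8.9707 0.0000 0.0000 0.0000 0.0000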